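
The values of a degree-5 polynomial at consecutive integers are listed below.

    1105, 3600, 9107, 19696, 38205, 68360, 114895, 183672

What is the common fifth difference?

120

D1: 2495, 5507, 10589, 18509, 30155, 46535, 68777
D2: 3012, 5082, 7920, 11646, 16380, 22242
D3: 2070, 2838, 3726, 4734, 5862
D4: 768, 888, 1008, 1128
D5: 120, 120, 120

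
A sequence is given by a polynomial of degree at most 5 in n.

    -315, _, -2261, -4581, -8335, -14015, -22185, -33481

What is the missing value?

Using the last 6 terms:
First differences: -2320  -3754  -5680  -8170  -11296
Second differences: -1434  -1926  -2490  -3126
Third differences: -492  -564  -636
Fourth differences: -72  -72
Constant fourth difference = -72.
Extend backward: -492 + 72 = -420;  -1434 + 420 = -1014;  -2320 + 1014 = -1306;  -2261 + 1306 = -955

-955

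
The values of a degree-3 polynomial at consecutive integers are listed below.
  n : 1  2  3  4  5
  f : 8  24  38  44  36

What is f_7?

-46

First differences: 16 , 14 , 6 , -8
Second differences: -2 , -8 , -14
Third differences: -6 , -6
Third differences constant at -6.
-14 − 6 = -20;  -8 − 20 = -28;  36 − 28 = 8
-20 − 6 = -26;  -28 − 26 = -54;  8 − 54 = -46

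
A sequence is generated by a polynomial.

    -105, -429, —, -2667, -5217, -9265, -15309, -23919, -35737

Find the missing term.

-1189

Using the last 6 terms:
First differences: -2550  -4048  -6044  -8610  -11818
Second differences: -1498  -1996  -2566  -3208
Third differences: -498  -570  -642
Fourth differences: -72  -72
Constant fourth difference = -72.
Extend backward: -498 + 72 = -426;  -1498 + 426 = -1072;  -2550 + 1072 = -1478;  -2667 + 1478 = -1189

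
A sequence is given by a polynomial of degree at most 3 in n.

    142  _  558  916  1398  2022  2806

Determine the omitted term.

Using the last 5 terms:
Δ: 358  482  624  784
Δ²: 124  142  160
Δ³: 18  18
Constant third difference = 18.
Extend backward: 124 − 18 = 106;  358 − 106 = 252;  558 − 252 = 306

306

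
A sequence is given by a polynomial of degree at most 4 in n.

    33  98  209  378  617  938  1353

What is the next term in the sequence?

First differences: 65, 111, 169, 239, 321, 415
Second differences: 46, 58, 70, 82, 94
Third differences: 12, 12, 12, 12
The third differences are constant (12).
94 + 12 = 106;  415 + 106 = 521;  1353 + 521 = 1874

1874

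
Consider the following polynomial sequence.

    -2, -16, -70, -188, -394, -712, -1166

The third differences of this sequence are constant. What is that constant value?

-24

D1: -14, -54, -118, -206, -318, -454
D2: -40, -64, -88, -112, -136
D3: -24, -24, -24, -24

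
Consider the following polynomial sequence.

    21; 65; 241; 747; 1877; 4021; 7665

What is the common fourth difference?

96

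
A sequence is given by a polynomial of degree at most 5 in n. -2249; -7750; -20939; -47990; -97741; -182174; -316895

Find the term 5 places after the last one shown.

-2605190

D1: -5501  -13189  -27051  -49751  -84433  -134721
D2: -7688  -13862  -22700  -34682  -50288
D3: -6174  -8838  -11982  -15606
D4: -2664  -3144  -3624
D5: -480  -480
Fifth differences constant at -480.
-3624 − 480 = -4104;  -15606 − 4104 = -19710;  -50288 − 19710 = -69998;  -134721 − 69998 = -204719;  -316895 − 204719 = -521614
-4104 − 480 = -4584;  -19710 − 4584 = -24294;  -69998 − 24294 = -94292;  -204719 − 94292 = -299011;  -521614 − 299011 = -820625
-4584 − 480 = -5064;  -24294 − 5064 = -29358;  -94292 − 29358 = -123650;  -299011 − 123650 = -422661;  -820625 − 422661 = -1243286
-5064 − 480 = -5544;  -29358 − 5544 = -34902;  -123650 − 34902 = -158552;  -422661 − 158552 = -581213;  -1243286 − 581213 = -1824499
-5544 − 480 = -6024;  -34902 − 6024 = -40926;  -158552 − 40926 = -199478;  -581213 − 199478 = -780691;  -1824499 − 780691 = -2605190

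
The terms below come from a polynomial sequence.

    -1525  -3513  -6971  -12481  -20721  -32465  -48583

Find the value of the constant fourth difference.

First differences: -1988, -3458, -5510, -8240, -11744, -16118
Second differences: -1470, -2052, -2730, -3504, -4374
Third differences: -582, -678, -774, -870
Fourth differences: -96, -96, -96

-96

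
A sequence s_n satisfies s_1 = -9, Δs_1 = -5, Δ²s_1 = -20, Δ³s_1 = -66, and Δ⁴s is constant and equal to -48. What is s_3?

Build the table forward from the leading diagonal:
Δ⁴: -48  -48  -48
Δ³: -66  -114  -162
Δ²: -20  -86  -200
Δ: -5  -25  -111
s: -9  -14  -39

-39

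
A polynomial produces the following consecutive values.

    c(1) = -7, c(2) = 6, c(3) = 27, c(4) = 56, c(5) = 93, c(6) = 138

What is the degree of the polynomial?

First differences: 13, 21, 29, 37, 45
Second differences: 8, 8, 8, 8
The second differences are constant, so the polynomial has degree 2.

2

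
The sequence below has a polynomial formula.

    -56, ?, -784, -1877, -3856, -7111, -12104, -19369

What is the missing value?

-259

Using the last 6 terms:
First differences: -1093, -1979, -3255, -4993, -7265
Second differences: -886, -1276, -1738, -2272
Third differences: -390, -462, -534
Fourth differences: -72, -72
Constant fourth difference = -72.
Extend backward: -390 + 72 = -318;  -886 + 318 = -568;  -1093 + 568 = -525;  -784 + 525 = -259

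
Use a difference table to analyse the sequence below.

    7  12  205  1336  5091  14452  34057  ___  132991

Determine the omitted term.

Using the first 7 terms:
5  193  1131  3755  9361  19605
188  938  2624  5606  10244
750  1686  2982  4638
936  1296  1656
360  360
Constant fifth difference = 360.
Extend forward: 1656 + 360 = 2016;  4638 + 2016 = 6654;  10244 + 6654 = 16898;  19605 + 16898 = 36503;  34057 + 36503 = 70560

70560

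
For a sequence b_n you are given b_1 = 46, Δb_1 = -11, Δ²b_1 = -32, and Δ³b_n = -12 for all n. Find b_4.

-95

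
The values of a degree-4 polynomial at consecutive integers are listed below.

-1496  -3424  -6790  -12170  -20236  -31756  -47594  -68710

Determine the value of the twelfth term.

Δ: -1928, -3366, -5380, -8066, -11520, -15838, -21116
Δ²: -1438, -2014, -2686, -3454, -4318, -5278
Δ³: -576, -672, -768, -864, -960
Δ⁴: -96, -96, -96, -96
Constant fourth difference = -96, so extend:
-960 − 96 = -1056;  -5278 − 1056 = -6334;  -21116 − 6334 = -27450;  -68710 − 27450 = -96160
-1056 − 96 = -1152;  -6334 − 1152 = -7486;  -27450 − 7486 = -34936;  -96160 − 34936 = -131096
-1152 − 96 = -1248;  -7486 − 1248 = -8734;  -34936 − 8734 = -43670;  -131096 − 43670 = -174766
-1248 − 96 = -1344;  -8734 − 1344 = -10078;  -43670 − 10078 = -53748;  -174766 − 53748 = -228514

-228514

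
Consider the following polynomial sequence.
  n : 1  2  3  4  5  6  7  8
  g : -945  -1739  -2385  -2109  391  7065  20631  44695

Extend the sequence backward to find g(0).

First differences: -794  -646  276  2500  6674  13566  24064
Second differences: 148  922  2224  4174  6892  10498
Third differences: 774  1302  1950  2718  3606
Fourth differences: 528  648  768  888
Fifth differences: 120  120  120
The fifth differences are constant at 120.
Work back: 528 − 120 = 408;  774 − 408 = 366;  148 − 366 = -218;  -794 + 218 = -576;  -945 + 576 = -369

-369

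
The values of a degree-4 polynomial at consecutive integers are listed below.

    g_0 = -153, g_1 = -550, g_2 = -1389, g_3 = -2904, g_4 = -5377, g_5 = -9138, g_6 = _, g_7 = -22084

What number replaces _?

-14565

Using the first 6 terms:
First differences: -397  -839  -1515  -2473  -3761
Second differences: -442  -676  -958  -1288
Third differences: -234  -282  -330
Fourth differences: -48  -48
Constant fourth difference = -48.
Extend forward: -330 − 48 = -378;  -1288 − 378 = -1666;  -3761 − 1666 = -5427;  -9138 − 5427 = -14565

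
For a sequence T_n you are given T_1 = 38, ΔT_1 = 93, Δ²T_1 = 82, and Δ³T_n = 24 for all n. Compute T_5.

998

Build the table forward from the leading diagonal:
Third differences: 24  24  24  24  24
Second differences: 82  106  130  154  178
First differences: 93  175  281  411  565
T: 38  131  306  587  998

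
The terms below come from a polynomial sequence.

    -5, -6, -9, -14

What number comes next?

-21

First differences: -1 , -3 , -5
Second differences: -2 , -2
The second differences are constant (-2).
-5 − 2 = -7;  -14 − 7 = -21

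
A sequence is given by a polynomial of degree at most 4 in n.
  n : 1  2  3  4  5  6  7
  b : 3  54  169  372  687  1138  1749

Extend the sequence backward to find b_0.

D1: 51  115  203  315  451  611
D2: 64  88  112  136  160
D3: 24  24  24  24
The third differences are constant at 24.
Work back: 64 − 24 = 40;  51 − 40 = 11;  3 − 11 = -8

-8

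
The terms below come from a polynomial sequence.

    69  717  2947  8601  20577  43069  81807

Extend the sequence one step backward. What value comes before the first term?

648, 2230, 5654, 11976, 22492, 38738
1582, 3424, 6322, 10516, 16246
1842, 2898, 4194, 5730
1056, 1296, 1536
240, 240
The fifth differences are constant at 240.
Work back: 1056 − 240 = 816;  1842 − 816 = 1026;  1582 − 1026 = 556;  648 − 556 = 92;  69 − 92 = -23

-23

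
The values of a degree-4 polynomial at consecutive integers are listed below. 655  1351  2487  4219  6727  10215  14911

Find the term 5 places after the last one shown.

Δ: 696, 1136, 1732, 2508, 3488, 4696
Δ²: 440, 596, 776, 980, 1208
Δ³: 156, 180, 204, 228
Δ⁴: 24, 24, 24
Constant fourth difference = 24, so extend:
228 + 24 = 252;  1208 + 252 = 1460;  4696 + 1460 = 6156;  14911 + 6156 = 21067
252 + 24 = 276;  1460 + 276 = 1736;  6156 + 1736 = 7892;  21067 + 7892 = 28959
276 + 24 = 300;  1736 + 300 = 2036;  7892 + 2036 = 9928;  28959 + 9928 = 38887
300 + 24 = 324;  2036 + 324 = 2360;  9928 + 2360 = 12288;  38887 + 12288 = 51175
324 + 24 = 348;  2360 + 348 = 2708;  12288 + 2708 = 14996;  51175 + 14996 = 66171

66171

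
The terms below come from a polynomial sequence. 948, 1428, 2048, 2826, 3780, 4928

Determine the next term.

6288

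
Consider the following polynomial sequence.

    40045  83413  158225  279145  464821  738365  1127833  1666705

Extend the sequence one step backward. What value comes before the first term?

16961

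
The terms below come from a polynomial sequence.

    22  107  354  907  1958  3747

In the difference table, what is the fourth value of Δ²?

738

First differences: 85, 247, 553, 1051, 1789
Second differences: 162, 306, 498, 738
Third differences: 144, 192, 240
Fourth differences: 48, 48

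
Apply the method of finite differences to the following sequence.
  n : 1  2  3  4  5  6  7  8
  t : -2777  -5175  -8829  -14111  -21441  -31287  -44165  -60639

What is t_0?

Δ: -2398  -3654  -5282  -7330  -9846  -12878  -16474
Δ²: -1256  -1628  -2048  -2516  -3032  -3596
Δ³: -372  -420  -468  -516  -564
Δ⁴: -48  -48  -48  -48
The fourth differences are constant at -48.
Work back: -372 + 48 = -324;  -1256 + 324 = -932;  -2398 + 932 = -1466;  -2777 + 1466 = -1311

-1311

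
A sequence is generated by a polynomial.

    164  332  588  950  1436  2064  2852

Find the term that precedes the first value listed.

66

Δ: 168  256  362  486  628  788
Δ²: 88  106  124  142  160
Δ³: 18  18  18  18
The third differences are constant at 18.
Work back: 88 − 18 = 70;  168 − 70 = 98;  164 − 98 = 66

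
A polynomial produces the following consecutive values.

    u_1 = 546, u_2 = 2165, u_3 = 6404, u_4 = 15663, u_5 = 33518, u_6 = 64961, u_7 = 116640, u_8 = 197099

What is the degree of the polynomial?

D1: 1619, 4239, 9259, 17855, 31443, 51679, 80459
D2: 2620, 5020, 8596, 13588, 20236, 28780
D3: 2400, 3576, 4992, 6648, 8544
D4: 1176, 1416, 1656, 1896
D5: 240, 240, 240
The fifth differences are constant, so the polynomial has degree 5.

5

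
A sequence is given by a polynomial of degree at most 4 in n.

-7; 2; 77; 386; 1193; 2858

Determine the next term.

5837

9 , 75 , 309 , 807 , 1665
66 , 234 , 498 , 858
168 , 264 , 360
96 , 96
The fourth differences are constant (96).
360 + 96 = 456;  858 + 456 = 1314;  1665 + 1314 = 2979;  2858 + 2979 = 5837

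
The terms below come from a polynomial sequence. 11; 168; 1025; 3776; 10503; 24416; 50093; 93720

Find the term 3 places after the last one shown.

423321

157, 857, 2751, 6727, 13913, 25677, 43627
700, 1894, 3976, 7186, 11764, 17950
1194, 2082, 3210, 4578, 6186
888, 1128, 1368, 1608
240, 240, 240
The fifth differences are constant (240).
1608 + 240 = 1848;  6186 + 1848 = 8034;  17950 + 8034 = 25984;  43627 + 25984 = 69611;  93720 + 69611 = 163331
1848 + 240 = 2088;  8034 + 2088 = 10122;  25984 + 10122 = 36106;  69611 + 36106 = 105717;  163331 + 105717 = 269048
2088 + 240 = 2328;  10122 + 2328 = 12450;  36106 + 12450 = 48556;  105717 + 48556 = 154273;  269048 + 154273 = 423321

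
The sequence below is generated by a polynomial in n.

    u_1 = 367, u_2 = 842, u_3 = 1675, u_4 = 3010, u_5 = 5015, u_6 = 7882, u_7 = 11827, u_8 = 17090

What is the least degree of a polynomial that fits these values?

475, 833, 1335, 2005, 2867, 3945, 5263
358, 502, 670, 862, 1078, 1318
144, 168, 192, 216, 240
24, 24, 24, 24
The fourth differences are constant, so the polynomial has degree 4.

4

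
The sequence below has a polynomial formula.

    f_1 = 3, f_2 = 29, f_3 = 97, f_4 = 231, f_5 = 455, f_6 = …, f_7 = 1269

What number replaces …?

793

Using the first 5 terms:
D1: 26, 68, 134, 224
D2: 42, 66, 90
D3: 24, 24
Constant third difference = 24.
Extend forward: 90 + 24 = 114;  224 + 114 = 338;  455 + 338 = 793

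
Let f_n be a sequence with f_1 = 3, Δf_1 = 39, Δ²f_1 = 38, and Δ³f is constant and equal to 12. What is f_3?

Build the table forward from the leading diagonal:
Δ³: 12  12  12
Δ²: 38  50  62
Δ: 39  77  127
f: 3  42  119

119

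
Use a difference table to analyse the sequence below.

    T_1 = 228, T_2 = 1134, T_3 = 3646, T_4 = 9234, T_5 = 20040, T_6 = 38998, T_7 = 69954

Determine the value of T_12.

618274

First differences: 906  2512  5588  10806  18958  30956
Second differences: 1606  3076  5218  8152  11998
Third differences: 1470  2142  2934  3846
Fourth differences: 672  792  912
Fifth differences: 120  120
Fifth differences constant at 120.
912 + 120 = 1032;  3846 + 1032 = 4878;  11998 + 4878 = 16876;  30956 + 16876 = 47832;  69954 + 47832 = 117786
1032 + 120 = 1152;  4878 + 1152 = 6030;  16876 + 6030 = 22906;  47832 + 22906 = 70738;  117786 + 70738 = 188524
1152 + 120 = 1272;  6030 + 1272 = 7302;  22906 + 7302 = 30208;  70738 + 30208 = 100946;  188524 + 100946 = 289470
1272 + 120 = 1392;  7302 + 1392 = 8694;  30208 + 8694 = 38902;  100946 + 38902 = 139848;  289470 + 139848 = 429318
1392 + 120 = 1512;  8694 + 1512 = 10206;  38902 + 10206 = 49108;  139848 + 49108 = 188956;  429318 + 188956 = 618274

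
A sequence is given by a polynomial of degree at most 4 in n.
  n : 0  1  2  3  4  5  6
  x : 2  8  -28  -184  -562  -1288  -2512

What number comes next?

D1: 6, -36, -156, -378, -726, -1224
D2: -42, -120, -222, -348, -498
D3: -78, -102, -126, -150
D4: -24, -24, -24
Fourth differences constant at -24.
-150 − 24 = -174;  -498 − 174 = -672;  -1224 − 672 = -1896;  -2512 − 1896 = -4408

-4408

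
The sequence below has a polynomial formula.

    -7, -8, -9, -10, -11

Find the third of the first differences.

Δ: -1, -1, -1, -1

-1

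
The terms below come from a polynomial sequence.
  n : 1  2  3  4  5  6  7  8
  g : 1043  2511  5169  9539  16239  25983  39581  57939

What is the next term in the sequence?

82059

1468, 2658, 4370, 6700, 9744, 13598, 18358
1190, 1712, 2330, 3044, 3854, 4760
522, 618, 714, 810, 906
96, 96, 96, 96
The fourth differences are constant (96).
906 + 96 = 1002;  4760 + 1002 = 5762;  18358 + 5762 = 24120;  57939 + 24120 = 82059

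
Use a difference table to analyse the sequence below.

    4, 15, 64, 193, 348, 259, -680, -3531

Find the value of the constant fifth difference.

First differences: 11, 49, 129, 155, -89, -939, -2851
Second differences: 38, 80, 26, -244, -850, -1912
Third differences: 42, -54, -270, -606, -1062
Fourth differences: -96, -216, -336, -456
Fifth differences: -120, -120, -120

-120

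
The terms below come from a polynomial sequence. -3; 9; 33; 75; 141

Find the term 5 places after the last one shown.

1041

First differences: 12, 24, 42, 66
Second differences: 12, 18, 24
Third differences: 6, 6
Constant third difference = 6, so extend:
24 + 6 = 30;  66 + 30 = 96;  141 + 96 = 237
30 + 6 = 36;  96 + 36 = 132;  237 + 132 = 369
36 + 6 = 42;  132 + 42 = 174;  369 + 174 = 543
42 + 6 = 48;  174 + 48 = 222;  543 + 222 = 765
48 + 6 = 54;  222 + 54 = 276;  765 + 276 = 1041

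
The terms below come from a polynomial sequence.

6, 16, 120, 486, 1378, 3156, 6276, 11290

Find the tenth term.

D1: 10, 104, 366, 892, 1778, 3120, 5014
D2: 94, 262, 526, 886, 1342, 1894
D3: 168, 264, 360, 456, 552
D4: 96, 96, 96, 96
Constant fourth difference = 96, so extend:
552 + 96 = 648;  1894 + 648 = 2542;  5014 + 2542 = 7556;  11290 + 7556 = 18846
648 + 96 = 744;  2542 + 744 = 3286;  7556 + 3286 = 10842;  18846 + 10842 = 29688

29688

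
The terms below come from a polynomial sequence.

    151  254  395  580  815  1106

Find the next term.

1459

Δ: 103, 141, 185, 235, 291
Δ²: 38, 44, 50, 56
Δ³: 6, 6, 6
Constant third difference = 6, so extend:
56 + 6 = 62;  291 + 62 = 353;  1106 + 353 = 1459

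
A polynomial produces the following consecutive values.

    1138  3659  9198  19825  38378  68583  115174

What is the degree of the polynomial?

5

D1: 2521, 5539, 10627, 18553, 30205, 46591
D2: 3018, 5088, 7926, 11652, 16386
D3: 2070, 2838, 3726, 4734
D4: 768, 888, 1008
D5: 120, 120
The fifth differences are constant, so the polynomial has degree 5.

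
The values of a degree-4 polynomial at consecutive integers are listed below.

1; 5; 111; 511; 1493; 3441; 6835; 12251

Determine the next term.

First differences: 4, 106, 400, 982, 1948, 3394, 5416
Second differences: 102, 294, 582, 966, 1446, 2022
Third differences: 192, 288, 384, 480, 576
Fourth differences: 96, 96, 96, 96
The fourth differences are constant (96).
576 + 96 = 672;  2022 + 672 = 2694;  5416 + 2694 = 8110;  12251 + 8110 = 20361

20361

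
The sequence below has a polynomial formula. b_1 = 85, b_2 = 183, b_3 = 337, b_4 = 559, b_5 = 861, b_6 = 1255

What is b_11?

D1: 98, 154, 222, 302, 394
D2: 56, 68, 80, 92
D3: 12, 12, 12
Constant third difference = 12, so extend:
92 + 12 = 104;  394 + 104 = 498;  1255 + 498 = 1753
104 + 12 = 116;  498 + 116 = 614;  1753 + 614 = 2367
116 + 12 = 128;  614 + 128 = 742;  2367 + 742 = 3109
128 + 12 = 140;  742 + 140 = 882;  3109 + 882 = 3991
140 + 12 = 152;  882 + 152 = 1034;  3991 + 1034 = 5025

5025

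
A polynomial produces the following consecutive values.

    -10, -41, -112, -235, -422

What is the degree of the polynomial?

First differences: -31, -71, -123, -187
Second differences: -40, -52, -64
Third differences: -12, -12
The third differences are constant, so the polynomial has degree 3.

3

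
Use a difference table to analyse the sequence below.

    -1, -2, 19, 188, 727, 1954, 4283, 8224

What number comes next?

14383

First differences: -1, 21, 169, 539, 1227, 2329, 3941
Second differences: 22, 148, 370, 688, 1102, 1612
Third differences: 126, 222, 318, 414, 510
Fourth differences: 96, 96, 96, 96
Constant fourth difference = 96, so extend:
510 + 96 = 606;  1612 + 606 = 2218;  3941 + 2218 = 6159;  8224 + 6159 = 14383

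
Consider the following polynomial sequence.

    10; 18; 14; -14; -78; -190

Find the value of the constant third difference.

First differences: 8, -4, -28, -64, -112
Second differences: -12, -24, -36, -48
Third differences: -12, -12, -12

-12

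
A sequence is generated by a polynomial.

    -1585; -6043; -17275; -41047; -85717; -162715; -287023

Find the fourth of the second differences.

-32328

D1: -4458, -11232, -23772, -44670, -76998, -124308
D2: -6774, -12540, -20898, -32328, -47310
D3: -5766, -8358, -11430, -14982
D4: -2592, -3072, -3552
D5: -480, -480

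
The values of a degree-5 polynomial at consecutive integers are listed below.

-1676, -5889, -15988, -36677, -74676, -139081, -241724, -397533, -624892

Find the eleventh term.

First differences: -4213 , -10099 , -20689 , -37999 , -64405 , -102643 , -155809 , -227359
Second differences: -5886 , -10590 , -17310 , -26406 , -38238 , -53166 , -71550
Third differences: -4704 , -6720 , -9096 , -11832 , -14928 , -18384
Fourth differences: -2016 , -2376 , -2736 , -3096 , -3456
Fifth differences: -360 , -360 , -360 , -360
The fifth differences are constant (-360).
-3456 − 360 = -3816;  -18384 − 3816 = -22200;  -71550 − 22200 = -93750;  -227359 − 93750 = -321109;  -624892 − 321109 = -946001
-3816 − 360 = -4176;  -22200 − 4176 = -26376;  -93750 − 26376 = -120126;  -321109 − 120126 = -441235;  -946001 − 441235 = -1387236

-1387236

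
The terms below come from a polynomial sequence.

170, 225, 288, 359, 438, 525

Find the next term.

620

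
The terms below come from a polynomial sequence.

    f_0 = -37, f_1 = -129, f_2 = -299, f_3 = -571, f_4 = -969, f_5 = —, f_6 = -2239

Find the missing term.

-1517

Using the first 5 terms:
Δ: -92  -170  -272  -398
Δ²: -78  -102  -126
Δ³: -24  -24
Constant third difference = -24.
Extend forward: -126 − 24 = -150;  -398 − 150 = -548;  -969 − 548 = -1517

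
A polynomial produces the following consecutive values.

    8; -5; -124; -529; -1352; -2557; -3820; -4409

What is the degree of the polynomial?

5

D1: -13, -119, -405, -823, -1205, -1263, -589
D2: -106, -286, -418, -382, -58, 674
D3: -180, -132, 36, 324, 732
D4: 48, 168, 288, 408
D5: 120, 120, 120
The fifth differences are constant, so the polynomial has degree 5.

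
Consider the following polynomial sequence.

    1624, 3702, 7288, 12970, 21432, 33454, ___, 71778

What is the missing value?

Using the first 6 terms:
D1: 2078, 3586, 5682, 8462, 12022
D2: 1508, 2096, 2780, 3560
D3: 588, 684, 780
D4: 96, 96
Constant fourth difference = 96.
Extend forward: 780 + 96 = 876;  3560 + 876 = 4436;  12022 + 4436 = 16458;  33454 + 16458 = 49912

49912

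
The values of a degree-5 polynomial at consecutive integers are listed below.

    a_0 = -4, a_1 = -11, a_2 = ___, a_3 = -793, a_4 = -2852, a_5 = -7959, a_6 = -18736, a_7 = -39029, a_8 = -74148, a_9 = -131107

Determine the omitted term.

-144

Using the last 7 terms:
Δ: -2059  -5107  -10777  -20293  -35119  -56959
Δ²: -3048  -5670  -9516  -14826  -21840
Δ³: -2622  -3846  -5310  -7014
Δ⁴: -1224  -1464  -1704
Δ⁵: -240  -240
Constant fifth difference = -240.
Extend backward: -1224 + 240 = -984;  -2622 + 984 = -1638;  -3048 + 1638 = -1410;  -2059 + 1410 = -649;  -793 + 649 = -144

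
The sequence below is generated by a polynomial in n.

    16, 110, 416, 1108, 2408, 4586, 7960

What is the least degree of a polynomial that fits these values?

4

Δ: 94, 306, 692, 1300, 2178, 3374
Δ²: 212, 386, 608, 878, 1196
Δ³: 174, 222, 270, 318
Δ⁴: 48, 48, 48
The fourth differences are constant, so the polynomial has degree 4.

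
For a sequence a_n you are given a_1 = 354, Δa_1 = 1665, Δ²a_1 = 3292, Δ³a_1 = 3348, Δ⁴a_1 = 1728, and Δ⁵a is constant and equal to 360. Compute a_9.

434458

Build the table forward from the leading diagonal:
D5: 360  360  360  360  360  360  360  360  360
D4: 1728  2088  2448  2808  3168  3528  3888  4248  4608
D3: 3348  5076  7164  9612  12420  15588  19116  23004  27252
D2: 3292  6640  11716  18880  28492  40912  56500  75616  98620
D1: 1665  4957  11597  23313  42193  70685  111597  168097  243713
a: 354  2019  6976  18573  41886  84079  154764  266361  434458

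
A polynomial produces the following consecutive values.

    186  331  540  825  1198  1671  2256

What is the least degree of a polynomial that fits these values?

145, 209, 285, 373, 473, 585
64, 76, 88, 100, 112
12, 12, 12, 12
The third differences are constant, so the polynomial has degree 3.

3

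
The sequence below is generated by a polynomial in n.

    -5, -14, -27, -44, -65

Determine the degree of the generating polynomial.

2

D1: -9, -13, -17, -21
D2: -4, -4, -4
The second differences are constant, so the polynomial has degree 2.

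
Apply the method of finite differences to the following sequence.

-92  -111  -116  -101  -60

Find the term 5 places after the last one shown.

Δ: -19, -5, 15, 41
Δ²: 14, 20, 26
Δ³: 6, 6
Third differences constant at 6.
26 + 6 = 32;  41 + 32 = 73;  -60 + 73 = 13
32 + 6 = 38;  73 + 38 = 111;  13 + 111 = 124
38 + 6 = 44;  111 + 44 = 155;  124 + 155 = 279
44 + 6 = 50;  155 + 50 = 205;  279 + 205 = 484
50 + 6 = 56;  205 + 56 = 261;  484 + 261 = 745

745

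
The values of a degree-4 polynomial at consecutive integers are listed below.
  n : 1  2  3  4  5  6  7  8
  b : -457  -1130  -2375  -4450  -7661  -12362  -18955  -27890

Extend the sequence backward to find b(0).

-146

First differences: -673  -1245  -2075  -3211  -4701  -6593  -8935
Second differences: -572  -830  -1136  -1490  -1892  -2342
Third differences: -258  -306  -354  -402  -450
Fourth differences: -48  -48  -48  -48
The fourth differences are constant at -48.
Work back: -258 + 48 = -210;  -572 + 210 = -362;  -673 + 362 = -311;  -457 + 311 = -146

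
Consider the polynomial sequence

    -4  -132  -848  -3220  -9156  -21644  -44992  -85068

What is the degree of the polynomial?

First differences: -128, -716, -2372, -5936, -12488, -23348, -40076
Second differences: -588, -1656, -3564, -6552, -10860, -16728
Third differences: -1068, -1908, -2988, -4308, -5868
Fourth differences: -840, -1080, -1320, -1560
Fifth differences: -240, -240, -240
The fifth differences are constant, so the polynomial has degree 5.

5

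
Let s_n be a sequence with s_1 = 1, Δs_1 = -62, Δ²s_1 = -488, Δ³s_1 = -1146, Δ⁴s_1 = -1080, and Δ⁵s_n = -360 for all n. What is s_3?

Build the table forward from the leading diagonal:
Fifth differences: -360  -360  -360
Fourth differences: -1080  -1440  -1800
Third differences: -1146  -2226  -3666
Second differences: -488  -1634  -3860
First differences: -62  -550  -2184
s: 1  -61  -611

-611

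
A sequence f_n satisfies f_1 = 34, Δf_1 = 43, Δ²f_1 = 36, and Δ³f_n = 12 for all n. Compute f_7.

Build the table forward from the leading diagonal:
Third differences: 12  12  12  12  12  12  12
Second differences: 36  48  60  72  84  96  108
First differences: 43  79  127  187  259  343  439
f: 34  77  156  283  470  729  1072

1072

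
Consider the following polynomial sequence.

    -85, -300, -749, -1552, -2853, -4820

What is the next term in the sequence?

First differences: -215, -449, -803, -1301, -1967
Second differences: -234, -354, -498, -666
Third differences: -120, -144, -168
Fourth differences: -24, -24
Fourth differences constant at -24.
-168 − 24 = -192;  -666 − 192 = -858;  -1967 − 858 = -2825;  -4820 − 2825 = -7645

-7645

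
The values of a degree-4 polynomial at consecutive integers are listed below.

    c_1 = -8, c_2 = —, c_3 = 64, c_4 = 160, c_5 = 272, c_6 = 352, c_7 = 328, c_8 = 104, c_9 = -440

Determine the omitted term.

8

Using the last 7 terms:
Δ: 96, 112, 80, -24, -224, -544
Δ²: 16, -32, -104, -200, -320
Δ³: -48, -72, -96, -120
Δ⁴: -24, -24, -24
Constant fourth difference = -24.
Extend backward: -48 + 24 = -24;  16 + 24 = 40;  96 − 40 = 56;  64 − 56 = 8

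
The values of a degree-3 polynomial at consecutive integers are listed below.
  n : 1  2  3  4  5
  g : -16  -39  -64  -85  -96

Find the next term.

-91

First differences: -23, -25, -21, -11
Second differences: -2, 4, 10
Third differences: 6, 6
The third differences are constant (6).
10 + 6 = 16;  -11 + 16 = 5;  -96 + 5 = -91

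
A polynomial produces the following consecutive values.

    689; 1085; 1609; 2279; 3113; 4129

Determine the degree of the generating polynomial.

First differences: 396, 524, 670, 834, 1016
Second differences: 128, 146, 164, 182
Third differences: 18, 18, 18
The third differences are constant, so the polynomial has degree 3.

3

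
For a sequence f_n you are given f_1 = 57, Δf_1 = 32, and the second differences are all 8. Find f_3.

129

Build the table forward from the leading diagonal:
Second differences: 8, 8, 8
First differences: 32, 40, 48
f: 57, 89, 129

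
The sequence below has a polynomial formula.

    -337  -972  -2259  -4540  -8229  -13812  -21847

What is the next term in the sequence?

-32964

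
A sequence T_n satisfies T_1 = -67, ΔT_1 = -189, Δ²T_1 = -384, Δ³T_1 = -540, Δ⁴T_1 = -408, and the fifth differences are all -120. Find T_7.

-24601

Build the table forward from the leading diagonal:
Fifth differences: -120  -120  -120  -120  -120  -120  -120
Fourth differences: -408  -528  -648  -768  -888  -1008  -1128
Third differences: -540  -948  -1476  -2124  -2892  -3780  -4788
Second differences: -384  -924  -1872  -3348  -5472  -8364  -12144
First differences: -189  -573  -1497  -3369  -6717  -12189  -20553
T: -67  -256  -829  -2326  -5695  -12412  -24601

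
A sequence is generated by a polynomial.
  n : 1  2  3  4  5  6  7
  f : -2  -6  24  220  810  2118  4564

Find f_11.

37488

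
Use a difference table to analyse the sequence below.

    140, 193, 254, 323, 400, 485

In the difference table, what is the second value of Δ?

61

Δ: 53, 61, 69, 77, 85
Δ²: 8, 8, 8, 8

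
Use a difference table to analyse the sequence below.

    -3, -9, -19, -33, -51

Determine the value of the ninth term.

-163

Δ: -6 , -10 , -14 , -18
Δ²: -4 , -4 , -4
Constant second difference = -4, so extend:
-18 − 4 = -22;  -51 − 22 = -73
-22 − 4 = -26;  -73 − 26 = -99
-26 − 4 = -30;  -99 − 30 = -129
-30 − 4 = -34;  -129 − 34 = -163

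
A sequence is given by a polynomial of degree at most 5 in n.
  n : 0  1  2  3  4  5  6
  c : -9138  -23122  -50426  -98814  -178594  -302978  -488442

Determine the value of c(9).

D1: -13984, -27304, -48388, -79780, -124384, -185464
D2: -13320, -21084, -31392, -44604, -61080
D3: -7764, -10308, -13212, -16476
D4: -2544, -2904, -3264
D5: -360, -360
Fifth differences constant at -360.
-3264 − 360 = -3624;  -16476 − 3624 = -20100;  -61080 − 20100 = -81180;  -185464 − 81180 = -266644;  -488442 − 266644 = -755086
-3624 − 360 = -3984;  -20100 − 3984 = -24084;  -81180 − 24084 = -105264;  -266644 − 105264 = -371908;  -755086 − 371908 = -1126994
-3984 − 360 = -4344;  -24084 − 4344 = -28428;  -105264 − 28428 = -133692;  -371908 − 133692 = -505600;  -1126994 − 505600 = -1632594

-1632594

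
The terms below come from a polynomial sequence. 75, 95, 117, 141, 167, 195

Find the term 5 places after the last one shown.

365

Δ: 20  22  24  26  28
Δ²: 2  2  2  2
The second differences are constant (2).
28 + 2 = 30;  195 + 30 = 225
30 + 2 = 32;  225 + 32 = 257
32 + 2 = 34;  257 + 34 = 291
34 + 2 = 36;  291 + 36 = 327
36 + 2 = 38;  327 + 38 = 365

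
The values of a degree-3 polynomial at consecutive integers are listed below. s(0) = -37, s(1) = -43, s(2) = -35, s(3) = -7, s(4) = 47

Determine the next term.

133

Δ: -6, 8, 28, 54
Δ²: 14, 20, 26
Δ³: 6, 6
Constant third difference = 6, so extend:
26 + 6 = 32;  54 + 32 = 86;  47 + 86 = 133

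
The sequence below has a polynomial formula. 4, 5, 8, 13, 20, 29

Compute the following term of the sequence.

Δ: 1, 3, 5, 7, 9
Δ²: 2, 2, 2, 2
The second differences are constant (2).
9 + 2 = 11;  29 + 11 = 40

40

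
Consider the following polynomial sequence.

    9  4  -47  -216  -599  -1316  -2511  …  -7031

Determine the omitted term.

Using the first 7 terms:
First differences: -5, -51, -169, -383, -717, -1195
Second differences: -46, -118, -214, -334, -478
Third differences: -72, -96, -120, -144
Fourth differences: -24, -24, -24
Constant fourth difference = -24.
Extend forward: -144 − 24 = -168;  -478 − 168 = -646;  -1195 − 646 = -1841;  -2511 − 1841 = -4352

-4352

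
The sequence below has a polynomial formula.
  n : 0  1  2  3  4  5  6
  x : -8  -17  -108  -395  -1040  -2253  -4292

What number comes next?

-7463

Δ: -9, -91, -287, -645, -1213, -2039
Δ²: -82, -196, -358, -568, -826
Δ³: -114, -162, -210, -258
Δ⁴: -48, -48, -48
Constant fourth difference = -48, so extend:
-258 − 48 = -306;  -826 − 306 = -1132;  -2039 − 1132 = -3171;  -4292 − 3171 = -7463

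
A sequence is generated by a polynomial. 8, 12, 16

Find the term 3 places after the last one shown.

28

First differences: 4, 4
Constant first difference = 4, so extend:
16 + 4 = 20
20 + 4 = 24
24 + 4 = 28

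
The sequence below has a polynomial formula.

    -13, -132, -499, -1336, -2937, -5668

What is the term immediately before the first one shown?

8

-119  -367  -837  -1601  -2731
-248  -470  -764  -1130
-222  -294  -366
-72  -72
The fourth differences are constant at -72.
Work back: -222 + 72 = -150;  -248 + 150 = -98;  -119 + 98 = -21;  -13 + 21 = 8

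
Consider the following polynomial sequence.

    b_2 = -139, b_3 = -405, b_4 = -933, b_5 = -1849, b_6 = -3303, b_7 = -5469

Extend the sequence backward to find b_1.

-33

D1: -266, -528, -916, -1454, -2166
D2: -262, -388, -538, -712
D3: -126, -150, -174
D4: -24, -24
The fourth differences are constant at -24.
Work back: -126 + 24 = -102;  -262 + 102 = -160;  -266 + 160 = -106;  -139 + 106 = -33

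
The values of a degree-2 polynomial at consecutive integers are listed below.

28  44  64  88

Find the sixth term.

148

D1: 16, 20, 24
D2: 4, 4
The second differences are constant (4).
24 + 4 = 28;  88 + 28 = 116
28 + 4 = 32;  116 + 32 = 148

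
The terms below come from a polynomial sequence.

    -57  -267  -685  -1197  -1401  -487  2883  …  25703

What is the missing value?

10695

Using the first 7 terms:
D1: -210, -418, -512, -204, 914, 3370
D2: -208, -94, 308, 1118, 2456
D3: 114, 402, 810, 1338
D4: 288, 408, 528
D5: 120, 120
Constant fifth difference = 120.
Extend forward: 528 + 120 = 648;  1338 + 648 = 1986;  2456 + 1986 = 4442;  3370 + 4442 = 7812;  2883 + 7812 = 10695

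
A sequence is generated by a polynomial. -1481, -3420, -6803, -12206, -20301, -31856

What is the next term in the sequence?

-47735

-1939 , -3383 , -5403 , -8095 , -11555
-1444 , -2020 , -2692 , -3460
-576 , -672 , -768
-96 , -96
Constant fourth difference = -96, so extend:
-768 − 96 = -864;  -3460 − 864 = -4324;  -11555 − 4324 = -15879;  -31856 − 15879 = -47735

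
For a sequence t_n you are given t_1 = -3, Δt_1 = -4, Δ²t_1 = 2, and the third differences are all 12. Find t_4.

3

Build the table forward from the leading diagonal:
Third differences: 12  12  12  12
Second differences: 2  14  26  38
First differences: -4  -2  12  38
t: -3  -7  -9  3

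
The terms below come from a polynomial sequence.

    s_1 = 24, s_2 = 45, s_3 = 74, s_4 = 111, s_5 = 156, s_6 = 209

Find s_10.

First differences: 21, 29, 37, 45, 53
Second differences: 8, 8, 8, 8
The second differences are constant (8).
53 + 8 = 61;  209 + 61 = 270
61 + 8 = 69;  270 + 69 = 339
69 + 8 = 77;  339 + 77 = 416
77 + 8 = 85;  416 + 85 = 501

501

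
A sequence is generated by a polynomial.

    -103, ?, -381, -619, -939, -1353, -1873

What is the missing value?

-213

Using the last 5 terms:
-238  -320  -414  -520
-82  -94  -106
-12  -12
Constant third difference = -12.
Extend backward: -82 + 12 = -70;  -238 + 70 = -168;  -381 + 168 = -213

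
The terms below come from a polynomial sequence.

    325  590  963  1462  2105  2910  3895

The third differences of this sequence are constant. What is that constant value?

First differences: 265, 373, 499, 643, 805, 985
Second differences: 108, 126, 144, 162, 180
Third differences: 18, 18, 18, 18

18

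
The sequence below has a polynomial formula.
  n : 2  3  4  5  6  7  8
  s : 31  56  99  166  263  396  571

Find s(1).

First differences: 25, 43, 67, 97, 133, 175
Second differences: 18, 24, 30, 36, 42
Third differences: 6, 6, 6, 6
The third differences are constant at 6.
Work back: 18 − 6 = 12;  25 − 12 = 13;  31 − 13 = 18

18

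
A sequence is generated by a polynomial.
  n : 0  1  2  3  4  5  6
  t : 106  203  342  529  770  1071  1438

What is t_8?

2394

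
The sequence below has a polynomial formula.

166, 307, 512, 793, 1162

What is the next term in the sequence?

1631

141, 205, 281, 369
64, 76, 88
12, 12
The third differences are constant (12).
88 + 12 = 100;  369 + 100 = 469;  1162 + 469 = 1631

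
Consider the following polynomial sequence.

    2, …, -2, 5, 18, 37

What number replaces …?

-3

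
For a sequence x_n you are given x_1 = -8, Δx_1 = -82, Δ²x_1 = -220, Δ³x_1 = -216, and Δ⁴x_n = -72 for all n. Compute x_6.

Build the table forward from the leading diagonal:
D4: -72  -72  -72  -72  -72  -72
D3: -216  -288  -360  -432  -504  -576
D2: -220  -436  -724  -1084  -1516  -2020
D1: -82  -302  -738  -1462  -2546  -4062
x: -8  -90  -392  -1130  -2592  -5138

-5138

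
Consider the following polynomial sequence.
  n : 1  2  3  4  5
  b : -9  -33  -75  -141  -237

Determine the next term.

-24 , -42 , -66 , -96
-18 , -24 , -30
-6 , -6
Constant third difference = -6, so extend:
-30 − 6 = -36;  -96 − 36 = -132;  -237 − 132 = -369

-369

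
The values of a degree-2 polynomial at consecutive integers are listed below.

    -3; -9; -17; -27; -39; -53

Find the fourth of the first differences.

-12

Δ: -6, -8, -10, -12, -14
Δ²: -2, -2, -2, -2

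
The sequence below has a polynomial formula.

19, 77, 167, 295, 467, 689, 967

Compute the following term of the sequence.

D1: 58 , 90 , 128 , 172 , 222 , 278
D2: 32 , 38 , 44 , 50 , 56
D3: 6 , 6 , 6 , 6
Third differences constant at 6.
56 + 6 = 62;  278 + 62 = 340;  967 + 340 = 1307

1307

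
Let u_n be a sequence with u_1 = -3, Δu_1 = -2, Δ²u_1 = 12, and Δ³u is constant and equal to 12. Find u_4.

39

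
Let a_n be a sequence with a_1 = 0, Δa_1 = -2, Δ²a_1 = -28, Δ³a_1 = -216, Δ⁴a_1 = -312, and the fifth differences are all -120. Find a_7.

Build the table forward from the leading diagonal:
Fifth differences: -120, -120, -120, -120, -120, -120, -120
Fourth differences: -312, -432, -552, -672, -792, -912, -1032
Third differences: -216, -528, -960, -1512, -2184, -2976, -3888
Second differences: -28, -244, -772, -1732, -3244, -5428, -8404
First differences: -2, -30, -274, -1046, -2778, -6022, -11450
a: 0, -2, -32, -306, -1352, -4130, -10152

-10152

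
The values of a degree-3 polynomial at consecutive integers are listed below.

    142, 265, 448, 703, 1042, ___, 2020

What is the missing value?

1477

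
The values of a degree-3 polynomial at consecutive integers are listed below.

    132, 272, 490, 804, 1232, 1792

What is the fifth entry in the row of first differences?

560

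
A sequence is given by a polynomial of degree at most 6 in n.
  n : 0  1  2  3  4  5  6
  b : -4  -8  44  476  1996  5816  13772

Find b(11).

Δ: -4  52  432  1520  3820  7956
Δ²: 56  380  1088  2300  4136
Δ³: 324  708  1212  1836
Δ⁴: 384  504  624
Δ⁵: 120  120
Fifth differences constant at 120.
624 + 120 = 744;  1836 + 744 = 2580;  4136 + 2580 = 6716;  7956 + 6716 = 14672;  13772 + 14672 = 28444
744 + 120 = 864;  2580 + 864 = 3444;  6716 + 3444 = 10160;  14672 + 10160 = 24832;  28444 + 24832 = 53276
864 + 120 = 984;  3444 + 984 = 4428;  10160 + 4428 = 14588;  24832 + 14588 = 39420;  53276 + 39420 = 92696
984 + 120 = 1104;  4428 + 1104 = 5532;  14588 + 5532 = 20120;  39420 + 20120 = 59540;  92696 + 59540 = 152236
1104 + 120 = 1224;  5532 + 1224 = 6756;  20120 + 6756 = 26876;  59540 + 26876 = 86416;  152236 + 86416 = 238652

238652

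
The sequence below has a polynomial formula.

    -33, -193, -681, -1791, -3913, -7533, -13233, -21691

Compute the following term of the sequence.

-33681

-160 , -488 , -1110 , -2122 , -3620 , -5700 , -8458
-328 , -622 , -1012 , -1498 , -2080 , -2758
-294 , -390 , -486 , -582 , -678
-96 , -96 , -96 , -96
The fourth differences are constant (-96).
-678 − 96 = -774;  -2758 − 774 = -3532;  -8458 − 3532 = -11990;  -21691 − 11990 = -33681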